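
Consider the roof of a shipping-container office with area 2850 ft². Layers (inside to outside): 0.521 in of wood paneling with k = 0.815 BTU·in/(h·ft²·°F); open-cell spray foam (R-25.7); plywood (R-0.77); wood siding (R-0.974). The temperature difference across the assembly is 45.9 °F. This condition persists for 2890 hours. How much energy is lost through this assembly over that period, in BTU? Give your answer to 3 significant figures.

0.521/0.815 = 0.6393
R_total = 0.6393 + 25.7 + 0.77 + 0.974 = 28.08 ft²·°F·h/BTU
Q = 2850 × 45.9 / 28.08 = 4658 BTU/h
E = 4658 × 2890 = 13460000 BTU

13500000 BTU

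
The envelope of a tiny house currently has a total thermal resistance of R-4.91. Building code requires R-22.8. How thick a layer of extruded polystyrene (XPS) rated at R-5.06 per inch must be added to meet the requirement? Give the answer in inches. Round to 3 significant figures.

3.54 in

ΔR = 22.8 − 4.91 = 17.89 ft²·°F·h/BTU
L = ΔR / (R/in) = 17.89/5.06 = 3.536 in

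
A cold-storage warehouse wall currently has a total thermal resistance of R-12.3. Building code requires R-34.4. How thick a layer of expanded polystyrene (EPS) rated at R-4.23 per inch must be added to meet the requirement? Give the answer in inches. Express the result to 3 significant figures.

5.22 in

ΔR = 34.4 − 12.3 = 22.1 ft²·°F·h/BTU
L = ΔR / (R/in) = 22.1/4.23 = 5.225 in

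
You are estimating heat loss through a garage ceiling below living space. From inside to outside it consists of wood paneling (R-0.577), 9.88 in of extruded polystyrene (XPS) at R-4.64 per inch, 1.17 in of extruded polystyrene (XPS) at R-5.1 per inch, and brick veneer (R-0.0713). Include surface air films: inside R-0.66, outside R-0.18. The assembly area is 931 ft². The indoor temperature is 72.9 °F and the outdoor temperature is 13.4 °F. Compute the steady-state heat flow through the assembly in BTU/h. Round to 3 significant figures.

9.88 × 4.64 = 45.84
1.17 × 5.1 = 5.967
R_total = 0.66 + 0.577 + 45.84 + 5.967 + 0.0713 + 0.18 = 53.3 ft²·°F·h/BTU
Q = A·ΔT/R = 931 × (72.9 − 13.4) / 53.3 = 1039 BTU/h

1040 BTU/h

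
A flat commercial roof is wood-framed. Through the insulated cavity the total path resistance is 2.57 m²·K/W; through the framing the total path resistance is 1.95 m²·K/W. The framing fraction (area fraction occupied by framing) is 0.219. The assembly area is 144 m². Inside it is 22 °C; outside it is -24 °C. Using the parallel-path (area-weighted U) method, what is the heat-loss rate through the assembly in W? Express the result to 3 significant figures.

U_eff = 0.781/2.57 + 0.219/1.95 = 0.3039 + 0.1123 = 0.4162
R_eff = 1/U_eff = 2.403 m²·K/W
Q = 144 × (22 − (-24)) / 2.403 = 2757 W

2760 W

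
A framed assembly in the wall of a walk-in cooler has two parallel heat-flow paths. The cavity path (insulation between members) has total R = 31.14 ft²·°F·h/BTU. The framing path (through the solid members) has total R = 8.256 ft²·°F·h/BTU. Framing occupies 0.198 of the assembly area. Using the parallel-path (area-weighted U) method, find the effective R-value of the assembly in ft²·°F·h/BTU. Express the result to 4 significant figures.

U_eff = 0.802/31.14 + 0.198/8.256 = 0.025755 + 0.023983 = 0.049737
R_eff = 1/U_eff = 20.106 ft²·°F·h/BTU

20.11 ft²·°F·h/BTU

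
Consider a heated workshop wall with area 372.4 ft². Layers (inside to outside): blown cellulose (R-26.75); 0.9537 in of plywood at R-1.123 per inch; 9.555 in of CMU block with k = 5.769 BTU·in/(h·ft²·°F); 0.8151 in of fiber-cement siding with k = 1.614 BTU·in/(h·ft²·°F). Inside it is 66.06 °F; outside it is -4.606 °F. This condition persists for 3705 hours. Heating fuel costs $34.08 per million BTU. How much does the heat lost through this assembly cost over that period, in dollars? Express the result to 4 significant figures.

0.9537 × 1.123 = 1.071
9.555/5.769 = 1.6563
0.8151/1.614 = 0.50502
R_total = 26.75 + 1.071 + 1.6563 + 0.50502 = 29.982 ft²·°F·h/BTU
Q = 372.4 × (66.06 − (-4.606)) / 29.982 = 877.72 BTU/h
E = 877.72 × 3705 = 3251900 BTU
Cost = 3251900/10⁶ × 34.08 = $110.83

110.8 dollars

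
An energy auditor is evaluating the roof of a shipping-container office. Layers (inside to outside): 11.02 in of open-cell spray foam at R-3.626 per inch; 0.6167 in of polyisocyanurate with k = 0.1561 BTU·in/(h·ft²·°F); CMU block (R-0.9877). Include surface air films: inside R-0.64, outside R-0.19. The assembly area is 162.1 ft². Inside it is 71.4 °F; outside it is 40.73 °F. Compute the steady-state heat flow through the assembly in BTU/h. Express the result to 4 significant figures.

108.7 BTU/h

11.02 × 3.626 = 39.959
0.6167/0.1561 = 3.9507
R_total = 0.64 + 39.959 + 3.9507 + 0.9877 + 0.19 = 45.727 ft²·°F·h/BTU
Q = A·ΔT/R = 162.1 × (71.4 − 40.73) / 45.727 = 108.72 BTU/h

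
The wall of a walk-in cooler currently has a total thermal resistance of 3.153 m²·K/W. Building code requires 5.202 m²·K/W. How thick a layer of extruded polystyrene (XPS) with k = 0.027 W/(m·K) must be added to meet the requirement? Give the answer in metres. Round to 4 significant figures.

0.05532 m

ΔR = 5.202 − 3.153 = 2.049 m²·K/W
L = ΔR × k = 2.049 × 0.027 = 0.055323 m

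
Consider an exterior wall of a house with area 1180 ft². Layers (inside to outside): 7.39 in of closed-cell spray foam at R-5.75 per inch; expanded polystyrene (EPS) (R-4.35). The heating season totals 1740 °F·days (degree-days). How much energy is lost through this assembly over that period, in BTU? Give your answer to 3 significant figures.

1050000 BTU

7.39 × 5.75 = 42.49
R_total = 42.49 + 4.35 = 46.84 ft²·°F·h/BTU
E = A × HDD × 24 / R = 1180 × 1740 × 24 / 46.84 = 1052000 BTU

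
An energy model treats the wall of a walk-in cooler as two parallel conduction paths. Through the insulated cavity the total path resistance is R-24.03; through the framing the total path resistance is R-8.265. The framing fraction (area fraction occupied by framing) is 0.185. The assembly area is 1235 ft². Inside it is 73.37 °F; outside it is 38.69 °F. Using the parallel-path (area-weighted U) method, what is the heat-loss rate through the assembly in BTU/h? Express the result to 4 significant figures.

2411 BTU/h

U_eff = 0.815/24.03 + 0.185/8.265 = 0.033916 + 0.022384 = 0.056299
R_eff = 1/U_eff = 17.762 ft²·°F·h/BTU
Q = 1235 × (73.37 − 38.69) / 17.762 = 2411.3 BTU/h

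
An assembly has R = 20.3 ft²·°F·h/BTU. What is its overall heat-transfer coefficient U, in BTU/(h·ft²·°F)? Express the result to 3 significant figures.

0.0493 BTU/(h·ft²·°F)

U = 1/R = 1/20.3 = 0.04926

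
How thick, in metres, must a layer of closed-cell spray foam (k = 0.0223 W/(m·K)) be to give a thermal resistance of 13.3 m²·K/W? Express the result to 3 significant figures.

0.297 m

L = R·k = 13.3 × 0.0223 = 0.2966 m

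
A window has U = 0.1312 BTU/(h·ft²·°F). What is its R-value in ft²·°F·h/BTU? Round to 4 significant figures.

R = 1/U = 1/0.1312 = 7.622

7.622 ft²·°F·h/BTU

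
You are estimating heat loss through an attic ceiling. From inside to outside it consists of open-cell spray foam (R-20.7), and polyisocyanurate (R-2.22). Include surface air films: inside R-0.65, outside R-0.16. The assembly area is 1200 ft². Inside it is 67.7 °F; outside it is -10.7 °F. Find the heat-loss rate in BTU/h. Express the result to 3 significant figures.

3960 BTU/h

R_total = 0.65 + 20.7 + 2.22 + 0.16 = 23.73 ft²·°F·h/BTU
Q = A·ΔT/R = 1200 × (67.7 − (-10.7)) / 23.73 = 3965 BTU/h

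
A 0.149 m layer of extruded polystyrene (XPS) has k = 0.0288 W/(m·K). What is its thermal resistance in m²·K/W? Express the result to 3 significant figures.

5.17 m²·K/W

R = L/k = 0.149/0.0288 = 5.174 m²·K/W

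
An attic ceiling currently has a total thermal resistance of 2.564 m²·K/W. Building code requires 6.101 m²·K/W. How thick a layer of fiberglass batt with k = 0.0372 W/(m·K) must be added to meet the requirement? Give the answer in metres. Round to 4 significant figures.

ΔR = 6.101 − 2.564 = 3.537 m²·K/W
L = ΔR × k = 3.537 × 0.0372 = 0.13158 m

0.1316 m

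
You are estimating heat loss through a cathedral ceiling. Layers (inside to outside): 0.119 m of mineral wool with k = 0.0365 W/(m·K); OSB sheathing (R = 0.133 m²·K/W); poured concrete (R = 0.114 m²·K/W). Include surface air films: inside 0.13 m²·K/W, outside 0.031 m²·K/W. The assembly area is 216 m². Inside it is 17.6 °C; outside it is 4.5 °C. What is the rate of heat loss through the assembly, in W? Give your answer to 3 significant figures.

771 W

0.119/0.0365 = 3.26
R_total = 0.13 + 3.26 + 0.133 + 0.114 + 0.031 = 3.668 m²·K/W
Q = A·ΔT/R = 216 × (17.6 − 4.5) / 3.668 = 771.4 W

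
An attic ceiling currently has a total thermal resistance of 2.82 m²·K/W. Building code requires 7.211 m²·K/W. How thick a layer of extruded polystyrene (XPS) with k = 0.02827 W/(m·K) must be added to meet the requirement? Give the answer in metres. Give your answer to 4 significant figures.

ΔR = 7.211 − 2.82 = 4.391 m²·K/W
L = ΔR × k = 4.391 × 0.02827 = 0.12413 m

0.1241 m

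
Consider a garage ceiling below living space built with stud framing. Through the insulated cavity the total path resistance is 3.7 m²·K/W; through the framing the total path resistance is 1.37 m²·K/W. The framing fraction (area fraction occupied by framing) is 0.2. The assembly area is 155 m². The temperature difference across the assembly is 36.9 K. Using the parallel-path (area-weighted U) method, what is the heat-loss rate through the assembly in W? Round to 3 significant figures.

2070 W

U_eff = 0.8/3.7 + 0.2/1.37 = 0.2162 + 0.146 = 0.3622
R_eff = 1/U_eff = 2.761 m²·K/W
Q = 155 × 36.9 / 2.761 = 2072 W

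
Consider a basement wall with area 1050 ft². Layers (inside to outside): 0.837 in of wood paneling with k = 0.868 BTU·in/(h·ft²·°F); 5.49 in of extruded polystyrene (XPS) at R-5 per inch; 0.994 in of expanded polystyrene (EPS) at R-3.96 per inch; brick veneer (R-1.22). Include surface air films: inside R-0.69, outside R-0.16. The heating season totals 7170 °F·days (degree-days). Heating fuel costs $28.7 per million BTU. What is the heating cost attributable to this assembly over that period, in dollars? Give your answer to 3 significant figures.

0.837/0.868 = 0.9643
5.49 × 5 = 27.45
0.994 × 3.96 = 3.936
R_total = 0.69 + 0.9643 + 27.45 + 3.936 + 1.22 + 0.16 = 34.42 ft²·°F·h/BTU
E = A × HDD × 24 / R = 1050 × 7170 × 24 / 34.42 = 5249000 BTU
Cost = 5249000/10⁶ × 28.7 = $150.7

151 dollars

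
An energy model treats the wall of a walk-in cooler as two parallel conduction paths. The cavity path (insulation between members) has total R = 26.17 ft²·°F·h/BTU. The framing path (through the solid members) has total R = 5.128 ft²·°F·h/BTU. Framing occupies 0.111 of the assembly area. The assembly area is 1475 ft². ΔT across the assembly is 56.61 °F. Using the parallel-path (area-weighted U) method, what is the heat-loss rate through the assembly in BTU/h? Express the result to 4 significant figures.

U_eff = 0.889/26.17 + 0.111/5.128 = 0.03397 + 0.021646 = 0.055616
R_eff = 1/U_eff = 17.98 ft²·°F·h/BTU
Q = 1475 × 56.61 / 17.98 = 4643.9 BTU/h

4644 BTU/h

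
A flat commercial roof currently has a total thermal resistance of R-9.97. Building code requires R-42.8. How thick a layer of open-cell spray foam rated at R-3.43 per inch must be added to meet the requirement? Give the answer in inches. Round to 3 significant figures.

9.57 in

ΔR = 42.8 − 9.97 = 32.83 ft²·°F·h/BTU
L = ΔR / (R/in) = 32.83/3.43 = 9.571 in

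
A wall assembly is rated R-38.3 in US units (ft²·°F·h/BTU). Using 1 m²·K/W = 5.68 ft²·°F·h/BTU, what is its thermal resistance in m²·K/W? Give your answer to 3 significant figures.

R_SI = 38.3/5.68 = 6.743

6.74 m²·K/W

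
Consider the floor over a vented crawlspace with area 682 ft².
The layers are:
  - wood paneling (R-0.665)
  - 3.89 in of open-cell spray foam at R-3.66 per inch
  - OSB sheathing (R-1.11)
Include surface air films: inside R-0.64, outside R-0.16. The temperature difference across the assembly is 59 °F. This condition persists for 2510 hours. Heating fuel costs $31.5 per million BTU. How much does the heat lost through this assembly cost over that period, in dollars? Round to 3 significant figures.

3.89 × 3.66 = 14.24
R_total = 0.64 + 0.665 + 14.24 + 1.11 + 0.16 = 16.81 ft²·°F·h/BTU
Q = 682 × 59 / 16.81 = 2393 BTU/h
E = 2393 × 2510 = 6007000 BTU
Cost = 6007000/10⁶ × 31.5 = $189.2

189 dollars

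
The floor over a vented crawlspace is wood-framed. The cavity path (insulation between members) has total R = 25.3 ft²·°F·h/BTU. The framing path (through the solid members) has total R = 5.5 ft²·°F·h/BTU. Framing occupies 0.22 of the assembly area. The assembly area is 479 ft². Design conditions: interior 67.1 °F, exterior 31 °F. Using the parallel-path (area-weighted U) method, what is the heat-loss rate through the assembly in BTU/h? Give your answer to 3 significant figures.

U_eff = 0.78/25.3 + 0.22/5.5 = 0.03083 + 0.04 = 0.07083
R_eff = 1/U_eff = 14.12 ft²·°F·h/BTU
Q = 479 × (67.1 − 31) / 14.12 = 1225 BTU/h

1220 BTU/h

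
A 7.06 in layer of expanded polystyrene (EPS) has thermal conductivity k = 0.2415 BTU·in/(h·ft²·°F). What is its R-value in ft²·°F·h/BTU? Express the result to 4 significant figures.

29.23 ft²·°F·h/BTU

R = L/k = 7.06/0.2415 = 29.234 ft²·°F·h/BTU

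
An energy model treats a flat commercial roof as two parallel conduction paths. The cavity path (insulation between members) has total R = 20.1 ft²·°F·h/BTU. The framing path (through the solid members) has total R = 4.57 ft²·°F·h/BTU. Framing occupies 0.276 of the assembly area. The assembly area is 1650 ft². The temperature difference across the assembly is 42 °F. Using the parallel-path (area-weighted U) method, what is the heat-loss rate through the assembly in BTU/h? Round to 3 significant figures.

6680 BTU/h

U_eff = 0.724/20.1 + 0.276/4.57 = 0.03602 + 0.06039 = 0.09641
R_eff = 1/U_eff = 10.37 ft²·°F·h/BTU
Q = 1650 × 42 / 10.37 = 6681 BTU/h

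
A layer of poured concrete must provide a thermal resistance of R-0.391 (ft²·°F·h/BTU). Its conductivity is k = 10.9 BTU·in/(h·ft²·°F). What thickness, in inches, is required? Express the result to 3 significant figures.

4.26 in

L = R × k = 0.391 × 10.9 = 4.262 in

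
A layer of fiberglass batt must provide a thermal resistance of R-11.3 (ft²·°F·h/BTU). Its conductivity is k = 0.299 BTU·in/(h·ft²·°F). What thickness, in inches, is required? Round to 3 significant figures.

3.38 in

L = R × k = 11.3 × 0.299 = 3.379 in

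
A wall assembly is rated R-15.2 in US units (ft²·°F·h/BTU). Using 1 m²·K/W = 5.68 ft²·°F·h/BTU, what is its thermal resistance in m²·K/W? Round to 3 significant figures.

2.68 m²·K/W

R_SI = 15.2/5.68 = 2.676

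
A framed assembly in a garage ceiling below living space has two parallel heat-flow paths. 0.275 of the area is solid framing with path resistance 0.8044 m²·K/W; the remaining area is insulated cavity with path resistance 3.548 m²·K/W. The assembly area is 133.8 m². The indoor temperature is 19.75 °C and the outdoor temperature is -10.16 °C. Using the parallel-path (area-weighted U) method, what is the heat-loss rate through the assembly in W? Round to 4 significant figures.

2186 W

U_eff = 0.725/3.548 + 0.275/0.8044 = 0.20434 + 0.34187 = 0.54621
R_eff = 1/U_eff = 1.8308 m²·K/W
Q = 133.8 × (19.75 − (-10.16)) / 1.8308 = 2185.9 W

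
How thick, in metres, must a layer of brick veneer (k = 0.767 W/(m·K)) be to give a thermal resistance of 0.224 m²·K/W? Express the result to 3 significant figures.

0.172 m

L = R·k = 0.224 × 0.767 = 0.1718 m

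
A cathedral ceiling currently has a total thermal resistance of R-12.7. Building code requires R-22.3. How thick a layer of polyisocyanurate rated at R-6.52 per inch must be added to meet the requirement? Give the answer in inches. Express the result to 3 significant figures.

1.47 in

ΔR = 22.3 − 12.7 = 9.6 ft²·°F·h/BTU
L = ΔR / (R/in) = 9.6/6.52 = 1.472 in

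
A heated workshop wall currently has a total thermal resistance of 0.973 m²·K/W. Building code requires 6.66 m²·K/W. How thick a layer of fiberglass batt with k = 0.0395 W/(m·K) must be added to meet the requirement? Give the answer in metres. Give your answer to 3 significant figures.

ΔR = 6.66 − 0.973 = 5.687 m²·K/W
L = ΔR × k = 5.687 × 0.0395 = 0.2246 m

0.225 m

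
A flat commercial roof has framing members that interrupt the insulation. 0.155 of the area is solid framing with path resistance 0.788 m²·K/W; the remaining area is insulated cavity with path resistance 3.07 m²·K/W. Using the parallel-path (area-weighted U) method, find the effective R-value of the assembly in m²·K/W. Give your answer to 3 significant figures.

U_eff = 0.845/3.07 + 0.155/0.788 = 0.2752 + 0.1967 = 0.4719
R_eff = 1/U_eff = 2.119 m²·K/W

2.12 m²·K/W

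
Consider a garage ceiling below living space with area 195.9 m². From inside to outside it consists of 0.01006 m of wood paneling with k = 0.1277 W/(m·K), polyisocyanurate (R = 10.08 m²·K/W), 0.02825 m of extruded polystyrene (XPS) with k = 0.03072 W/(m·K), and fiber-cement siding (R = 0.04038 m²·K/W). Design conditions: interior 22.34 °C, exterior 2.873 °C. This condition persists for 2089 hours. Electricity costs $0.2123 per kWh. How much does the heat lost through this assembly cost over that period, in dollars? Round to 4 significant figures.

152.1 dollars

0.01006/0.1277 = 0.078778
0.02825/0.03072 = 0.9196
R_total = 0.078778 + 10.08 + 0.9196 + 0.04038 = 11.119 m²·K/W
Q = 195.9 × (22.34 − 2.873) / 11.119 = 342.99 W
E = 342.99 W × 2089 h / 1000 = 716.5 kWh
Cost = 716.5 × 0.2123 = $152.11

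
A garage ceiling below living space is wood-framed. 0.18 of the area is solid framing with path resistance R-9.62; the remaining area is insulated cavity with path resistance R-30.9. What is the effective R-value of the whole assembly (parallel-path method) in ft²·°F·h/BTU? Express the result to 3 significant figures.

22.1 ft²·°F·h/BTU

U_eff = 0.82/30.9 + 0.18/9.62 = 0.02654 + 0.01871 = 0.04525
R_eff = 1/U_eff = 22.1 ft²·°F·h/BTU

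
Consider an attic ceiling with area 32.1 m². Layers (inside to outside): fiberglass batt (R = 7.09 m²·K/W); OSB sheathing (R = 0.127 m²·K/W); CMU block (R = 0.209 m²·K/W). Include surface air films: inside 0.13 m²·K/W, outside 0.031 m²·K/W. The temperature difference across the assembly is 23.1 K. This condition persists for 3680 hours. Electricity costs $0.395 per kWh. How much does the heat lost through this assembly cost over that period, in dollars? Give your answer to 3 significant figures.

142 dollars

R_total = 0.13 + 7.09 + 0.127 + 0.209 + 0.031 = 7.587 m²·K/W
Q = 32.1 × 23.1 / 7.587 = 97.73 W
E = 97.73 W × 3680 h / 1000 = 359.7 kWh
Cost = 359.7 × 0.395 = $142.1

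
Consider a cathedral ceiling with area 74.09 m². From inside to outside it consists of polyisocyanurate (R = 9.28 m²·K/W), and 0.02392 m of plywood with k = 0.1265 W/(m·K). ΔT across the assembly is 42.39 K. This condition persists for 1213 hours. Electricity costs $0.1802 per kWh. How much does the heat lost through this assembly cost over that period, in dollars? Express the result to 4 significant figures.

72.50 dollars

0.02392/0.1265 = 0.18909
R_total = 9.28 + 0.18909 = 9.4691 m²·K/W
Q = 74.09 × 42.39 / 9.4691 = 331.68 W
E = 331.68 W × 1213 h / 1000 = 402.32 kWh
Cost = 402.32 × 0.1802 = $72.499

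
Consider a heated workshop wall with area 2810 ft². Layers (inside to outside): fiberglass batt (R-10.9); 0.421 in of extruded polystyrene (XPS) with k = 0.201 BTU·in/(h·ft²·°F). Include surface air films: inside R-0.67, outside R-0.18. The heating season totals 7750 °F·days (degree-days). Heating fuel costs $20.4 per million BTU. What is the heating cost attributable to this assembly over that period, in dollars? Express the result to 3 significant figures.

0.421/0.201 = 2.095
R_total = 0.67 + 10.9 + 2.095 + 0.18 = 13.84 ft²·°F·h/BTU
E = A × HDD × 24 / R = 2810 × 7750 × 24 / 13.84 = 37750000 BTU
Cost = 37750000/10⁶ × 20.4 = $770.1

770 dollars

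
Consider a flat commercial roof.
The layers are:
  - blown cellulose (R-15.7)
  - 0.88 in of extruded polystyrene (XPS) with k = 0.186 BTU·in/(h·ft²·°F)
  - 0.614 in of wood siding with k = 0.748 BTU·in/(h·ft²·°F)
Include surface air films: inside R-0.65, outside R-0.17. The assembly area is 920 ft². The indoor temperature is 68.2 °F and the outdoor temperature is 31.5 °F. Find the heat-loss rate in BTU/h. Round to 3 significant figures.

0.88/0.186 = 4.731
0.614/0.748 = 0.8209
R_total = 0.65 + 15.7 + 4.731 + 0.8209 + 0.17 = 22.07 ft²·°F·h/BTU
Q = A·ΔT/R = 920 × (68.2 − 31.5) / 22.07 = 1530 BTU/h

1530 BTU/h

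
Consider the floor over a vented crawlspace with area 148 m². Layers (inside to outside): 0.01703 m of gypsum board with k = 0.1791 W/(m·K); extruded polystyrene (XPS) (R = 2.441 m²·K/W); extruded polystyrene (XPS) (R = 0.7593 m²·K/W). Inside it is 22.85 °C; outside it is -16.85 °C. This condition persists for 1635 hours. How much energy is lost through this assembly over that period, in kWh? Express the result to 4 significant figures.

0.01703/0.1791 = 0.095087
R_total = 0.095087 + 2.441 + 0.7593 = 3.2954 m²·K/W
Q = 148 × (22.85 − (-16.85)) / 3.2954 = 1783 W
E = 1783 W × 1635 h / 1000 = 2915.2 kWh

2915 kWh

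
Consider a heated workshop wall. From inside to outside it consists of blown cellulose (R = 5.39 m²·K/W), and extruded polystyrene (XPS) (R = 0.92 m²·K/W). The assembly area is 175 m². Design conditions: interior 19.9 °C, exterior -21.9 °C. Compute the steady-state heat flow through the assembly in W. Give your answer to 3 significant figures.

R_total = 5.39 + 0.92 = 6.31 m²·K/W
Q = A·ΔT/R = 175 × (19.9 − (-21.9)) / 6.31 = 1159 W

1160 W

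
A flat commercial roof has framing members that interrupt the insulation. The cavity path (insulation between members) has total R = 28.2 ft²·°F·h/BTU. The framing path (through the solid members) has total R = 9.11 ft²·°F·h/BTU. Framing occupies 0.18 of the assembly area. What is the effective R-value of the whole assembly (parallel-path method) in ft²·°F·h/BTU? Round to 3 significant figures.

20.5 ft²·°F·h/BTU

U_eff = 0.82/28.2 + 0.18/9.11 = 0.02908 + 0.01976 = 0.04884
R_eff = 1/U_eff = 20.48 ft²·°F·h/BTU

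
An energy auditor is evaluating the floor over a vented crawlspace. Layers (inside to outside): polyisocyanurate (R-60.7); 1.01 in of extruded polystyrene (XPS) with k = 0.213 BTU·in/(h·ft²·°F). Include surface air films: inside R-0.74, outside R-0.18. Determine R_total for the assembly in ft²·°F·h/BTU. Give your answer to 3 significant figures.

1.01/0.213 = 4.742
R_total = 0.74 + 60.7 + 4.742 + 0.18 = 66.36 ft²·°F·h/BTU

66.4 ft²·°F·h/BTU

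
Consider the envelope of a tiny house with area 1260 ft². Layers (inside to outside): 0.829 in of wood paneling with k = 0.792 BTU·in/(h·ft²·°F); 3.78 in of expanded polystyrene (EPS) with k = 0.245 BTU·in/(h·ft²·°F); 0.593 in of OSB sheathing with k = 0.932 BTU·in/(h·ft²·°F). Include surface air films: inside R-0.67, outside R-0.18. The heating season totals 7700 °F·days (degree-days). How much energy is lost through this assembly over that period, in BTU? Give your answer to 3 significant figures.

13000000 BTU

0.829/0.792 = 1.047
3.78/0.245 = 15.43
0.593/0.932 = 0.6363
R_total = 0.67 + 1.047 + 15.43 + 0.6363 + 0.18 = 17.96 ft²·°F·h/BTU
E = A × HDD × 24 / R = 1260 × 7700 × 24 / 17.96 = 12960000 BTU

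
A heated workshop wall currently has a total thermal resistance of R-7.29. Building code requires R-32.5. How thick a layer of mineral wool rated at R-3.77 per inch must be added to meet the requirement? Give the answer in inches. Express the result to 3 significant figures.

ΔR = 32.5 − 7.29 = 25.21 ft²·°F·h/BTU
L = ΔR / (R/in) = 25.21/3.77 = 6.687 in

6.69 in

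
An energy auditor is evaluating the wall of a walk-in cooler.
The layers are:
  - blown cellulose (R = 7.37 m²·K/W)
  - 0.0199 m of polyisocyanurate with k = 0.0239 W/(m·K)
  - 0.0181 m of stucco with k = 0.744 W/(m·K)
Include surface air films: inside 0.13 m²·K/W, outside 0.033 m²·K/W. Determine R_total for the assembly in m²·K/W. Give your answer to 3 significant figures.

0.0199/0.0239 = 0.8326
0.0181/0.744 = 0.02433
R_total = 0.13 + 7.37 + 0.8326 + 0.02433 + 0.033 = 8.39 m²·K/W

8.39 m²·K/W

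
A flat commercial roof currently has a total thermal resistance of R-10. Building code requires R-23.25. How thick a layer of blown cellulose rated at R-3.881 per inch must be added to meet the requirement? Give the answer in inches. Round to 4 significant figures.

ΔR = 23.25 − 10 = 13.25 ft²·°F·h/BTU
L = ΔR / (R/in) = 13.25/3.881 = 3.4141 in

3.414 in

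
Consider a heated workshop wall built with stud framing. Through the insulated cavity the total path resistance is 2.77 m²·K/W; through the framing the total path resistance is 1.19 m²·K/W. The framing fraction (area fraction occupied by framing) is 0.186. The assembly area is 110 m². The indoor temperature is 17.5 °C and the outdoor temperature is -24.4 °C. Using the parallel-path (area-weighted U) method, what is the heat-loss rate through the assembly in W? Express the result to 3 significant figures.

2070 W

U_eff = 0.814/2.77 + 0.186/1.19 = 0.2939 + 0.1563 = 0.4502
R_eff = 1/U_eff = 2.221 m²·K/W
Q = 110 × (17.5 − (-24.4)) / 2.221 = 2075 W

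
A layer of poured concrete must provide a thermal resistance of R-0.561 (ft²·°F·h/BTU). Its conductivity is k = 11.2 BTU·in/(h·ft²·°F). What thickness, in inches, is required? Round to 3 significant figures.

L = R × k = 0.561 × 11.2 = 6.283 in

6.28 in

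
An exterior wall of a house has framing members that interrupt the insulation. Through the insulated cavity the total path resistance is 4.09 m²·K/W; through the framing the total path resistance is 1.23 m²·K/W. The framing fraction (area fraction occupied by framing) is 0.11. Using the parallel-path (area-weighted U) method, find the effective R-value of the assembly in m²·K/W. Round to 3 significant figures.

3.26 m²·K/W

U_eff = 0.89/4.09 + 0.11/1.23 = 0.2176 + 0.08943 = 0.307
R_eff = 1/U_eff = 3.257 m²·K/W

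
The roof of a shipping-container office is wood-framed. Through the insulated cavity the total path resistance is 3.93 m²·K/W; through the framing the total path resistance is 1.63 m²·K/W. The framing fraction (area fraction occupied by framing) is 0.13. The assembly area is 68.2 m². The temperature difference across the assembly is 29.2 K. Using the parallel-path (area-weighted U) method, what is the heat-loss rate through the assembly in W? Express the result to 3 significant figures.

U_eff = 0.87/3.93 + 0.13/1.63 = 0.2214 + 0.07975 = 0.3011
R_eff = 1/U_eff = 3.321 m²·K/W
Q = 68.2 × 29.2 / 3.321 = 599.7 W

600 W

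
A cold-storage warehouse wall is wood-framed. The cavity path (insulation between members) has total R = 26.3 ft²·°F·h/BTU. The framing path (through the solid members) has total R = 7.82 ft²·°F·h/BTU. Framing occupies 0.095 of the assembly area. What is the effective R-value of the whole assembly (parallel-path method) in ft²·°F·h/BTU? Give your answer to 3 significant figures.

21.5 ft²·°F·h/BTU

U_eff = 0.905/26.3 + 0.095/7.82 = 0.03441 + 0.01215 = 0.04656
R_eff = 1/U_eff = 21.48 ft²·°F·h/BTU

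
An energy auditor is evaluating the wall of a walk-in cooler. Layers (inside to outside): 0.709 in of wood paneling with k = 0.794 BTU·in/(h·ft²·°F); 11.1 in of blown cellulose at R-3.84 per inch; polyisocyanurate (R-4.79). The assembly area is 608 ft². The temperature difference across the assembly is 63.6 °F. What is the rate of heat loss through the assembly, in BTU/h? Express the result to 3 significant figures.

800 BTU/h

0.709/0.794 = 0.8929
11.1 × 3.84 = 42.62
R_total = 0.8929 + 42.62 + 4.79 = 48.31 ft²·°F·h/BTU
Q = A·ΔT/R = 608 × 63.6 / 48.31 = 800.5 BTU/h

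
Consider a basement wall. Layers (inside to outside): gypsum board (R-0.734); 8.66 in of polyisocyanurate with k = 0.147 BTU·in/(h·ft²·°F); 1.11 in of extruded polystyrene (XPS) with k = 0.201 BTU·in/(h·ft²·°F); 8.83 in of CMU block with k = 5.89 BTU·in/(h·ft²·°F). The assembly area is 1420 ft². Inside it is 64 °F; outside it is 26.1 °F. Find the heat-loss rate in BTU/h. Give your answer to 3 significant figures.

8.66/0.147 = 58.91
1.11/0.201 = 5.522
8.83/5.89 = 1.499
R_total = 0.734 + 58.91 + 5.522 + 1.499 = 66.67 ft²·°F·h/BTU
Q = A·ΔT/R = 1420 × (64 − 26.1) / 66.67 = 807.3 BTU/h

807 BTU/h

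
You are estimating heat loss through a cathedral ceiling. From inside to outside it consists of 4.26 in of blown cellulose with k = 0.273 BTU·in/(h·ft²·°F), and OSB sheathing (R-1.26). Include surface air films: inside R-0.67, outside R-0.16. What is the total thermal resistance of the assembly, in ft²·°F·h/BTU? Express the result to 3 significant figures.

17.7 ft²·°F·h/BTU

4.26/0.273 = 15.6
R_total = 0.67 + 15.6 + 1.26 + 0.16 = 17.69 ft²·°F·h/BTU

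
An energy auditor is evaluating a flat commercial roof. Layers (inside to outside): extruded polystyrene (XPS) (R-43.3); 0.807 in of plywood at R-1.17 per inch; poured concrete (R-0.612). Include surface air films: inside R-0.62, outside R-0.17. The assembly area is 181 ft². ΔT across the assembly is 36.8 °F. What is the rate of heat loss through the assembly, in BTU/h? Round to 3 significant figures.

0.807 × 1.17 = 0.9442
R_total = 0.62 + 43.3 + 0.9442 + 0.612 + 0.17 = 45.65 ft²·°F·h/BTU
Q = A·ΔT/R = 181 × 36.8 / 45.65 = 145.9 BTU/h

146 BTU/h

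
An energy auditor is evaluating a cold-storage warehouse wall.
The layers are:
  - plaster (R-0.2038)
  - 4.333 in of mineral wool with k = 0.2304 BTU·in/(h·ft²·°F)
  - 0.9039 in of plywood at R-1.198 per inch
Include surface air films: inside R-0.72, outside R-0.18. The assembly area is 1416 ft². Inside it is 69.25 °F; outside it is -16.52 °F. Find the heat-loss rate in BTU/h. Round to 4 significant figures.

4.333/0.2304 = 18.806
0.9039 × 1.198 = 1.0829
R_total = 0.72 + 0.2038 + 18.806 + 1.0829 + 0.18 = 20.993 ft²·°F·h/BTU
Q = A·ΔT/R = 1416 × (69.25 − (-16.52)) / 20.993 = 5785.3 BTU/h

5785 BTU/h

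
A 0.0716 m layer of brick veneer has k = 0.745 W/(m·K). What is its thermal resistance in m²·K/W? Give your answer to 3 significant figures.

R = L/k = 0.0716/0.745 = 0.09611 m²·K/W

0.0961 m²·K/W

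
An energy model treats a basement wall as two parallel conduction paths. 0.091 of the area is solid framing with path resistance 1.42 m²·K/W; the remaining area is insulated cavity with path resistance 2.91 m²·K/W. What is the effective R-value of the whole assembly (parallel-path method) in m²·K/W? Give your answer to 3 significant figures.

2.66 m²·K/W

U_eff = 0.909/2.91 + 0.091/1.42 = 0.3124 + 0.06408 = 0.3765
R_eff = 1/U_eff = 2.656 m²·K/W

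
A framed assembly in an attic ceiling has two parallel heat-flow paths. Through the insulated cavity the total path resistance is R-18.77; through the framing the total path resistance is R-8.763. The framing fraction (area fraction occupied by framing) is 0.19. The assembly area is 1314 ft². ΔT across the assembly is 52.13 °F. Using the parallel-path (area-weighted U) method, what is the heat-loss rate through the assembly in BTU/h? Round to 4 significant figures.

4441 BTU/h

U_eff = 0.81/18.77 + 0.19/8.763 = 0.043154 + 0.021682 = 0.064836
R_eff = 1/U_eff = 15.424 ft²·°F·h/BTU
Q = 1314 × 52.13 / 15.424 = 4441.2 BTU/h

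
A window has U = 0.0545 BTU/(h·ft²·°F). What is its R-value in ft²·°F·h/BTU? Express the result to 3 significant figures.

R = 1/U = 1/0.0545 = 18.35

18.3 ft²·°F·h/BTU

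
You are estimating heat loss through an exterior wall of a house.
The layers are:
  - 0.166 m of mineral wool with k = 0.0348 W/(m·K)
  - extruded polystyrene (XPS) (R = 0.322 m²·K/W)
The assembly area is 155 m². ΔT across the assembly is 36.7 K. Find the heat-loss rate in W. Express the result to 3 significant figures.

1120 W

0.166/0.0348 = 4.77
R_total = 4.77 + 0.322 = 5.092 m²·K/W
Q = A·ΔT/R = 155 × 36.7 / 5.092 = 1117 W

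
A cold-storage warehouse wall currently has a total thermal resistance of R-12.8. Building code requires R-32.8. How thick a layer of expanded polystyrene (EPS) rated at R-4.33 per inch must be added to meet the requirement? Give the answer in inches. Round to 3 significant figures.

4.62 in

ΔR = 32.8 − 12.8 = 20 ft²·°F·h/BTU
L = ΔR / (R/in) = 20/4.33 = 4.619 in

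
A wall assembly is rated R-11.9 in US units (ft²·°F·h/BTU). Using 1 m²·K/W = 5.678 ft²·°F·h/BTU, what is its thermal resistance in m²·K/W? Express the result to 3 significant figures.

R_SI = 11.9/5.678 = 2.096

2.10 m²·K/W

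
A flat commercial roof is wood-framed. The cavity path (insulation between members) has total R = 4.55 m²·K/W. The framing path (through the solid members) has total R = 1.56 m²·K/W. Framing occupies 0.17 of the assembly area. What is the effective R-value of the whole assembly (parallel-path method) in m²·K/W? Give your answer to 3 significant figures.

3.43 m²·K/W

U_eff = 0.83/4.55 + 0.17/1.56 = 0.1824 + 0.109 = 0.2914
R_eff = 1/U_eff = 3.432 m²·K/W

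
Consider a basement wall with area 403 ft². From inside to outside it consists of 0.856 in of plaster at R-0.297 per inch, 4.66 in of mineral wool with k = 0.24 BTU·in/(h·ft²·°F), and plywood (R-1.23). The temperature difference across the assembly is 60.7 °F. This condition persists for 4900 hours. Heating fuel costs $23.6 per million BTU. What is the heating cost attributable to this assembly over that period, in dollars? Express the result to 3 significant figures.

0.856 × 0.297 = 0.2542
4.66/0.24 = 19.42
R_total = 0.2542 + 19.42 + 1.23 = 20.9 ft²·°F·h/BTU
Q = 403 × 60.7 / 20.9 = 1170 BTU/h
E = 1170 × 4900 = 5735000 BTU
Cost = 5735000/10⁶ × 23.6 = $135.3

135 dollars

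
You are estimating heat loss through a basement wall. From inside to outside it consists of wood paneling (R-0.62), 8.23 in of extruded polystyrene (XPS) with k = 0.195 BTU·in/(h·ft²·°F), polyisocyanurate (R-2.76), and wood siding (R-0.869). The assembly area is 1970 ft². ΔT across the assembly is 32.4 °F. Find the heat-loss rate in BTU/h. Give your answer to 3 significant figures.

8.23/0.195 = 42.21
R_total = 0.62 + 42.21 + 2.76 + 0.869 = 46.45 ft²·°F·h/BTU
Q = A·ΔT/R = 1970 × 32.4 / 46.45 = 1374 BTU/h

1370 BTU/h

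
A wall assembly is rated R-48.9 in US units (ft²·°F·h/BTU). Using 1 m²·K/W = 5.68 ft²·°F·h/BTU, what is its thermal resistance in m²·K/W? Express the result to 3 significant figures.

8.61 m²·K/W

R_SI = 48.9/5.68 = 8.609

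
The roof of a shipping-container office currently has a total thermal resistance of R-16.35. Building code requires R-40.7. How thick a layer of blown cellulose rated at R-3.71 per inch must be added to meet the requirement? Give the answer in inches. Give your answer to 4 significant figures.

6.563 in

ΔR = 40.7 − 16.35 = 24.35 ft²·°F·h/BTU
L = ΔR / (R/in) = 24.35/3.71 = 6.5633 in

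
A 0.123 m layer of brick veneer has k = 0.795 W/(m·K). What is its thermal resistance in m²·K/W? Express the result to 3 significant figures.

0.155 m²·K/W

R = L/k = 0.123/0.795 = 0.1547 m²·K/W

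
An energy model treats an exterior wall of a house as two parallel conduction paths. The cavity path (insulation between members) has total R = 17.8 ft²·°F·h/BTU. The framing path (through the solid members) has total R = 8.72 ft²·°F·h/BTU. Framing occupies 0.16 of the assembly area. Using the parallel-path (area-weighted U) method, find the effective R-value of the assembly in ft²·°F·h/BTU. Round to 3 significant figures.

U_eff = 0.84/17.8 + 0.16/8.72 = 0.04719 + 0.01835 = 0.06554
R_eff = 1/U_eff = 15.26 ft²·°F·h/BTU

15.3 ft²·°F·h/BTU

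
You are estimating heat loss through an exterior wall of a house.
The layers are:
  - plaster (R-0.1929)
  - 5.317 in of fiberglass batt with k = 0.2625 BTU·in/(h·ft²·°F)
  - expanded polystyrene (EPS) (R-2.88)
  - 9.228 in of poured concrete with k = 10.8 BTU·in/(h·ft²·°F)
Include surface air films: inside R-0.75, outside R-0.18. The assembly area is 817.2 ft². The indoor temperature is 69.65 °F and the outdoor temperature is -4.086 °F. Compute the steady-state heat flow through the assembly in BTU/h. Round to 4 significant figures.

5.317/0.2625 = 20.255
9.228/10.8 = 0.85444
R_total = 0.75 + 0.1929 + 20.255 + 2.88 + 0.85444 + 0.18 = 25.113 ft²·°F·h/BTU
Q = A·ΔT/R = 817.2 × (69.65 − (-4.086)) / 25.113 = 2399.5 BTU/h

2399 BTU/h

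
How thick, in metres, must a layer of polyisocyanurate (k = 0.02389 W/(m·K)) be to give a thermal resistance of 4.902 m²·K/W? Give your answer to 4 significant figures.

L = R·k = 4.902 × 0.02389 = 0.11711 m

0.1171 m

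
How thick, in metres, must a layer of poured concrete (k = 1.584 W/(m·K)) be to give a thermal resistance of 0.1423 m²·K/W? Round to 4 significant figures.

L = R·k = 0.1423 × 1.584 = 0.2254 m

0.2254 m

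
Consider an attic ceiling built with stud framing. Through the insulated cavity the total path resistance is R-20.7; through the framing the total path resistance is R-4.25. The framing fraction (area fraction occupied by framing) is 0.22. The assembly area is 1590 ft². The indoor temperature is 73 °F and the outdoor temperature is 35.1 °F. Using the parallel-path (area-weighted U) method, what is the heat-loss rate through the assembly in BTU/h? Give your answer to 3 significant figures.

U_eff = 0.78/20.7 + 0.22/4.25 = 0.03768 + 0.05176 = 0.08945
R_eff = 1/U_eff = 11.18 ft²·°F·h/BTU
Q = 1590 × (73 − 35.1) / 11.18 = 5390 BTU/h

5390 BTU/h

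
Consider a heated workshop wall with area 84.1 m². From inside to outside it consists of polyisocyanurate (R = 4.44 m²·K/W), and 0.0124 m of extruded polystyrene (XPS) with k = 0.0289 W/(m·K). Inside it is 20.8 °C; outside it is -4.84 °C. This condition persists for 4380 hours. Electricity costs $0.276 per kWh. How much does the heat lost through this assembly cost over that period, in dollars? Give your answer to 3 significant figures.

0.0124/0.0289 = 0.4291
R_total = 4.44 + 0.4291 = 4.869 m²·K/W
Q = 84.1 × (20.8 − (-4.84)) / 4.869 = 442.9 W
E = 442.9 W × 4380 h / 1000 = 1940 kWh
Cost = 1940 × 0.276 = $535.4

535 dollars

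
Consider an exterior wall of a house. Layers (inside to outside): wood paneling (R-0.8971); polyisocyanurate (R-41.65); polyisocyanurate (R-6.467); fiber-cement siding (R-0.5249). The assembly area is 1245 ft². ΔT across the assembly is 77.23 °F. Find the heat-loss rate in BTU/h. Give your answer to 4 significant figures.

1941 BTU/h

R_total = 0.8971 + 41.65 + 6.467 + 0.5249 = 49.539 ft²·°F·h/BTU
Q = A·ΔT/R = 1245 × 77.23 / 49.539 = 1940.9 BTU/h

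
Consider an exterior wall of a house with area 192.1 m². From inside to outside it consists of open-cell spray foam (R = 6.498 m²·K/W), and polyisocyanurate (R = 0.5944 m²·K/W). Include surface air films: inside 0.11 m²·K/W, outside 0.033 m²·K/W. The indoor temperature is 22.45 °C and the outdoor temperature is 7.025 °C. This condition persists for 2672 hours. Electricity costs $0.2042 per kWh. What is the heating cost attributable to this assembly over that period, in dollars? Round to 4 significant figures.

R_total = 0.11 + 6.498 + 0.5944 + 0.033 = 7.2354 m²·K/W
Q = 192.1 × (22.45 − 7.025) / 7.2354 = 409.53 W
E = 409.53 W × 2672 h / 1000 = 1094.3 kWh
Cost = 1094.3 × 0.2042 = $223.45

223.5 dollars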